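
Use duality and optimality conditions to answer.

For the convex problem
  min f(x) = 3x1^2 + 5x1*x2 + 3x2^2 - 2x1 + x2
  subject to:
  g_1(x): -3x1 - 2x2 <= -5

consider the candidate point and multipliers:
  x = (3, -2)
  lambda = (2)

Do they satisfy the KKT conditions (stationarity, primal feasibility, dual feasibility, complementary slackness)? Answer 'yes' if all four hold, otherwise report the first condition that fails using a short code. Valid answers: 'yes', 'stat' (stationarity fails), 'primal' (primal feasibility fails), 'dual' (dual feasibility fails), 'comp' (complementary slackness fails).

Gradient of f: grad f(x) = Q x + c = (6, 4)
Constraint values g_i(x) = a_i^T x - b_i:
  g_1((3, -2)) = 0
Stationarity residual: grad f(x) + sum_i lambda_i a_i = (0, 0)
  -> stationarity OK
Primal feasibility (all g_i <= 0): OK
Dual feasibility (all lambda_i >= 0): OK
Complementary slackness (lambda_i * g_i(x) = 0 for all i): OK

Verdict: yes, KKT holds.

yes


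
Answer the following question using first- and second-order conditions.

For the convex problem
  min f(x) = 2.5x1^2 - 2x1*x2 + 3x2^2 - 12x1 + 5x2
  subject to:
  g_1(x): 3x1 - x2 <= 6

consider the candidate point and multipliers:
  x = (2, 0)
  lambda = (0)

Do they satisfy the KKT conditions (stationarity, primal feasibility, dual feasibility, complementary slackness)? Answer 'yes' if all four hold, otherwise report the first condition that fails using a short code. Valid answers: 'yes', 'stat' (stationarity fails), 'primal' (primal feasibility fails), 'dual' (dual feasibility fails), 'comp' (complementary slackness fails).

Gradient of f: grad f(x) = Q x + c = (-2, 1)
Constraint values g_i(x) = a_i^T x - b_i:
  g_1((2, 0)) = 0
Stationarity residual: grad f(x) + sum_i lambda_i a_i = (-2, 1)
  -> stationarity FAILS
Primal feasibility (all g_i <= 0): OK
Dual feasibility (all lambda_i >= 0): OK
Complementary slackness (lambda_i * g_i(x) = 0 for all i): OK

Verdict: the first failing condition is stationarity -> stat.

stat


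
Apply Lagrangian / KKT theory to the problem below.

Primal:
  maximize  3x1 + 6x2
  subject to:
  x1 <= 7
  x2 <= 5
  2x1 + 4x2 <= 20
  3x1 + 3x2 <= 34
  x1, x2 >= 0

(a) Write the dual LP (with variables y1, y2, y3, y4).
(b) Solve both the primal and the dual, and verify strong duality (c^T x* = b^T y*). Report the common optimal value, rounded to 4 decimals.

The standard primal-dual pair for 'max c^T x s.t. A x <= b, x >= 0' is:
  Dual:  min b^T y  s.t.  A^T y >= c,  y >= 0.

So the dual LP is:
  minimize  7y1 + 5y2 + 20y3 + 34y4
  subject to:
    y1 + 2y3 + 3y4 >= 3
    y2 + 4y3 + 3y4 >= 6
    y1, y2, y3, y4 >= 0

Solving the primal: x* = (7, 1.5).
  primal value c^T x* = 30.
Solving the dual: y* = (0, 0, 1.5, 0).
  dual value b^T y* = 30.
Strong duality: c^T x* = b^T y*. Confirmed.

30


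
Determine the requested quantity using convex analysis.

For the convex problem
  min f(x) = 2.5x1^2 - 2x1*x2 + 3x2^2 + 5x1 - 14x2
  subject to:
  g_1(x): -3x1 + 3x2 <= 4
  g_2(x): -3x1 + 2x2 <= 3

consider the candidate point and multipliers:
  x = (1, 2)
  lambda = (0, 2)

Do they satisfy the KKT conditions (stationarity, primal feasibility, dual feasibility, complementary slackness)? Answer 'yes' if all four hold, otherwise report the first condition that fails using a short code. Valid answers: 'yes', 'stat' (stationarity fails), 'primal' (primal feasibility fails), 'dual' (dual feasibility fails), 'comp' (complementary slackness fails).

Gradient of f: grad f(x) = Q x + c = (6, -4)
Constraint values g_i(x) = a_i^T x - b_i:
  g_1((1, 2)) = -1
  g_2((1, 2)) = -2
Stationarity residual: grad f(x) + sum_i lambda_i a_i = (0, 0)
  -> stationarity OK
Primal feasibility (all g_i <= 0): OK
Dual feasibility (all lambda_i >= 0): OK
Complementary slackness (lambda_i * g_i(x) = 0 for all i): FAILS

Verdict: the first failing condition is complementary_slackness -> comp.

comp


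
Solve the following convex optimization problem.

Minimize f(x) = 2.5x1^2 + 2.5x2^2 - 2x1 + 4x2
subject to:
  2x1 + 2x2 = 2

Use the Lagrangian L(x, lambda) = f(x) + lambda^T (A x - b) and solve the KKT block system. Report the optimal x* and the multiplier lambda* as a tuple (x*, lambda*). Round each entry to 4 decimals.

Form the Lagrangian:
  L(x, lambda) = (1/2) x^T Q x + c^T x + lambda^T (A x - b)
Stationarity (grad_x L = 0): Q x + c + A^T lambda = 0.
Primal feasibility: A x = b.

This gives the KKT block system:
  [ Q   A^T ] [ x     ]   [-c ]
  [ A    0  ] [ lambda ] = [ b ]

Solving the linear system:
  x*      = (1.1, -0.1)
  lambda* = (-1.75)
  f(x*)   = 0.45

x* = (1.1, -0.1), lambda* = (-1.75)


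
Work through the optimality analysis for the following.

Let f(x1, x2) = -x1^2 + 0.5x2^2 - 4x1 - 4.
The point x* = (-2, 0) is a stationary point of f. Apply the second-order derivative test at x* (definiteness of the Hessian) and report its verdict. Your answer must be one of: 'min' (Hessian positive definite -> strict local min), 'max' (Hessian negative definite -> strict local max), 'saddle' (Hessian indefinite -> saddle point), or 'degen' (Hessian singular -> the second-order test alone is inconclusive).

Compute the Hessian H = grad^2 f:
  H = [[-2, 0], [0, 1]]
Verify stationarity: grad f(x*) = H x* + g = (0, 0).
Eigenvalues of H: -2, 1.
Eigenvalues have mixed signs, so H is indefinite -> x* is a saddle point.

saddle


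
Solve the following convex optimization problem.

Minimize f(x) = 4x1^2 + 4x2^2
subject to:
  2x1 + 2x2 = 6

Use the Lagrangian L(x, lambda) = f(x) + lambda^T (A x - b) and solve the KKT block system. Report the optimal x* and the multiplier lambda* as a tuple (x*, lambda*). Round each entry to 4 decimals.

Form the Lagrangian:
  L(x, lambda) = (1/2) x^T Q x + c^T x + lambda^T (A x - b)
Stationarity (grad_x L = 0): Q x + c + A^T lambda = 0.
Primal feasibility: A x = b.

This gives the KKT block system:
  [ Q   A^T ] [ x     ]   [-c ]
  [ A    0  ] [ lambda ] = [ b ]

Solving the linear system:
  x*      = (1.5, 1.5)
  lambda* = (-6)
  f(x*)   = 18

x* = (1.5, 1.5), lambda* = (-6)


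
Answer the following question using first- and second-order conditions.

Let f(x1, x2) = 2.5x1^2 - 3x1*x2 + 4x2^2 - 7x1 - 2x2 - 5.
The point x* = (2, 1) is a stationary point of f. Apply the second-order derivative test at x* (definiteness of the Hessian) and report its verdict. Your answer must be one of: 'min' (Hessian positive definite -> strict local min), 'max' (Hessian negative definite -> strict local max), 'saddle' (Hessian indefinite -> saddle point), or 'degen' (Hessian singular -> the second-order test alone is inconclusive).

Compute the Hessian H = grad^2 f:
  H = [[5, -3], [-3, 8]]
Verify stationarity: grad f(x*) = H x* + g = (0, 0).
Eigenvalues of H: 3.1459, 9.8541.
Both eigenvalues > 0, so H is positive definite -> x* is a strict local min.

min


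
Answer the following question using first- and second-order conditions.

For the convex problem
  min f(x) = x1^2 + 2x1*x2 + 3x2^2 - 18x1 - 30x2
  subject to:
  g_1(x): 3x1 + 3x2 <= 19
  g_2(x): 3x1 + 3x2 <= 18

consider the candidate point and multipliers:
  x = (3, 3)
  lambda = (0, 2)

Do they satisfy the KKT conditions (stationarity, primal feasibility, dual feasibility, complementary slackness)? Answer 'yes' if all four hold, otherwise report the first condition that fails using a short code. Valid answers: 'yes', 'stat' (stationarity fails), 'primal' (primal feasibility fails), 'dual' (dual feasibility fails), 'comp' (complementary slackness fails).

Gradient of f: grad f(x) = Q x + c = (-6, -6)
Constraint values g_i(x) = a_i^T x - b_i:
  g_1((3, 3)) = -1
  g_2((3, 3)) = 0
Stationarity residual: grad f(x) + sum_i lambda_i a_i = (0, 0)
  -> stationarity OK
Primal feasibility (all g_i <= 0): OK
Dual feasibility (all lambda_i >= 0): OK
Complementary slackness (lambda_i * g_i(x) = 0 for all i): OK

Verdict: yes, KKT holds.

yes


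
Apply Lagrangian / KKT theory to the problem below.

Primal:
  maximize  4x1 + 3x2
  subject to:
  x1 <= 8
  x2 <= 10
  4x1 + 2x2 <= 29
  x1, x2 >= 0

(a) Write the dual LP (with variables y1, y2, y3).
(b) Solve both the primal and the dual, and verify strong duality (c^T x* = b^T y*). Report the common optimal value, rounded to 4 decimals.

The standard primal-dual pair for 'max c^T x s.t. A x <= b, x >= 0' is:
  Dual:  min b^T y  s.t.  A^T y >= c,  y >= 0.

So the dual LP is:
  minimize  8y1 + 10y2 + 29y3
  subject to:
    y1 + 4y3 >= 4
    y2 + 2y3 >= 3
    y1, y2, y3 >= 0

Solving the primal: x* = (2.25, 10).
  primal value c^T x* = 39.
Solving the dual: y* = (0, 1, 1).
  dual value b^T y* = 39.
Strong duality: c^T x* = b^T y*. Confirmed.

39


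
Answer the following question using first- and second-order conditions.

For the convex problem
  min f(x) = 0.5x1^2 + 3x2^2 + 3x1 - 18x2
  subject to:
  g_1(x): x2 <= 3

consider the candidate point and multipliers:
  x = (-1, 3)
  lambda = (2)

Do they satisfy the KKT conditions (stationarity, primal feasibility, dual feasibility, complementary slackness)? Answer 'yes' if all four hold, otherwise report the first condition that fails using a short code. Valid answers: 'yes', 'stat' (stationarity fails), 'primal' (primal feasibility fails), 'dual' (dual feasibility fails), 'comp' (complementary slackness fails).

Gradient of f: grad f(x) = Q x + c = (2, 0)
Constraint values g_i(x) = a_i^T x - b_i:
  g_1((-1, 3)) = 0
Stationarity residual: grad f(x) + sum_i lambda_i a_i = (2, 2)
  -> stationarity FAILS
Primal feasibility (all g_i <= 0): OK
Dual feasibility (all lambda_i >= 0): OK
Complementary slackness (lambda_i * g_i(x) = 0 for all i): OK

Verdict: the first failing condition is stationarity -> stat.

stat


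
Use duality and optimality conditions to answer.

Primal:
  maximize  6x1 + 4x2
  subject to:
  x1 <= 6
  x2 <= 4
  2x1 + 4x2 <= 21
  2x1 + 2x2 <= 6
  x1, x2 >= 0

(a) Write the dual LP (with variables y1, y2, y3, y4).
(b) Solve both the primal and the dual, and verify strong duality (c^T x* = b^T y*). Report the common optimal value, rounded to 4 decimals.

The standard primal-dual pair for 'max c^T x s.t. A x <= b, x >= 0' is:
  Dual:  min b^T y  s.t.  A^T y >= c,  y >= 0.

So the dual LP is:
  minimize  6y1 + 4y2 + 21y3 + 6y4
  subject to:
    y1 + 2y3 + 2y4 >= 6
    y2 + 4y3 + 2y4 >= 4
    y1, y2, y3, y4 >= 0

Solving the primal: x* = (3, 0).
  primal value c^T x* = 18.
Solving the dual: y* = (0, 0, 0, 3).
  dual value b^T y* = 18.
Strong duality: c^T x* = b^T y*. Confirmed.

18


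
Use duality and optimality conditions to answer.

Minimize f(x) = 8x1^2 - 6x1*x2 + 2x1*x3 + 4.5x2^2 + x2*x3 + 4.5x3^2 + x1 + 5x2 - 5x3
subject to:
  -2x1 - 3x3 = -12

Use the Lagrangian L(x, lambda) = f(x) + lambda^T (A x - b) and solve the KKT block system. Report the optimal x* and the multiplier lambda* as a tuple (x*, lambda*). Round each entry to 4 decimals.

Form the Lagrangian:
  L(x, lambda) = (1/2) x^T Q x + c^T x + lambda^T (A x - b)
Stationarity (grad_x L = 0): Q x + c + A^T lambda = 0.
Primal feasibility: A x = b.

This gives the KKT block system:
  [ Q   A^T ] [ x     ]   [-c ]
  [ A    0  ] [ lambda ] = [ b ]

Solving the linear system:
  x*      = (0.4034, -0.7012, 3.7311)
  lambda* = (9.5618)
  f(x*)   = 46.4915

x* = (0.4034, -0.7012, 3.7311), lambda* = (9.5618)


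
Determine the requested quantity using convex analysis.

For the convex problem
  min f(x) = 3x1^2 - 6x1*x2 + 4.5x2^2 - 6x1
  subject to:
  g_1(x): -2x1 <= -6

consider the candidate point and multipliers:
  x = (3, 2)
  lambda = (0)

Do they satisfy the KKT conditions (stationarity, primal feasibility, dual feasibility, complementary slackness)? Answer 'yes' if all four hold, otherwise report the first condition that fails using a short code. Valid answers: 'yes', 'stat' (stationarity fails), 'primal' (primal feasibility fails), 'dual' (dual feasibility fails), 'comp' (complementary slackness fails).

Gradient of f: grad f(x) = Q x + c = (0, 0)
Constraint values g_i(x) = a_i^T x - b_i:
  g_1((3, 2)) = 0
Stationarity residual: grad f(x) + sum_i lambda_i a_i = (0, 0)
  -> stationarity OK
Primal feasibility (all g_i <= 0): OK
Dual feasibility (all lambda_i >= 0): OK
Complementary slackness (lambda_i * g_i(x) = 0 for all i): OK

Verdict: yes, KKT holds.

yes


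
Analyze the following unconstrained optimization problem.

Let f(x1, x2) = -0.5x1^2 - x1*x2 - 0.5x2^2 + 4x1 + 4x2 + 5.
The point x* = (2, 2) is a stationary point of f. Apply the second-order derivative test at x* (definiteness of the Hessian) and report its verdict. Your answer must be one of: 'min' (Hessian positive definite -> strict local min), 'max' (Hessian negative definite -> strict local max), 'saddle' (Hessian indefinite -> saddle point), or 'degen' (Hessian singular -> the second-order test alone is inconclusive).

Compute the Hessian H = grad^2 f:
  H = [[-1, -1], [-1, -1]]
Verify stationarity: grad f(x*) = H x* + g = (0, 0).
Eigenvalues of H: -2, 0.
H has a zero eigenvalue (singular; negative semidefinite but not definite), so H is neither positive definite, negative definite, nor indefinite. The second-order test alone is inconclusive -> degen.
(Indeed, f is constant along the null direction of H through x*, so x* is not a strict local extremum.)

degen


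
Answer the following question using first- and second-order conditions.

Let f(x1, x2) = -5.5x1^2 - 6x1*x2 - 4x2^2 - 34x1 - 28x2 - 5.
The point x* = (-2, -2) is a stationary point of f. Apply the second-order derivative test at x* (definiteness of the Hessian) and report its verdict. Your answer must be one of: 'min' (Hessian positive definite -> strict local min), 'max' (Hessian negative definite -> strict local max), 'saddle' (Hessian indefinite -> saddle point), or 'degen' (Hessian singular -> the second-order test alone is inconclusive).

Compute the Hessian H = grad^2 f:
  H = [[-11, -6], [-6, -8]]
Verify stationarity: grad f(x*) = H x* + g = (0, 0).
Eigenvalues of H: -15.6847, -3.3153.
Both eigenvalues < 0, so H is negative definite -> x* is a strict local max.

max


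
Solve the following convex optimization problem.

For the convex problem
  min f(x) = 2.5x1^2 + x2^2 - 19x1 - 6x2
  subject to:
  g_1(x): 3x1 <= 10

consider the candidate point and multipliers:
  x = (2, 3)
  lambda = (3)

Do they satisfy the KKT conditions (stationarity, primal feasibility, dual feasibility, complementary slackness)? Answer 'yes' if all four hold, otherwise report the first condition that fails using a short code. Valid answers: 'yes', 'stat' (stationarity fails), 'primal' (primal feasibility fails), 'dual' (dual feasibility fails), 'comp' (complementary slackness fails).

Gradient of f: grad f(x) = Q x + c = (-9, 0)
Constraint values g_i(x) = a_i^T x - b_i:
  g_1((2, 3)) = -4
Stationarity residual: grad f(x) + sum_i lambda_i a_i = (0, 0)
  -> stationarity OK
Primal feasibility (all g_i <= 0): OK
Dual feasibility (all lambda_i >= 0): OK
Complementary slackness (lambda_i * g_i(x) = 0 for all i): FAILS

Verdict: the first failing condition is complementary_slackness -> comp.

comp


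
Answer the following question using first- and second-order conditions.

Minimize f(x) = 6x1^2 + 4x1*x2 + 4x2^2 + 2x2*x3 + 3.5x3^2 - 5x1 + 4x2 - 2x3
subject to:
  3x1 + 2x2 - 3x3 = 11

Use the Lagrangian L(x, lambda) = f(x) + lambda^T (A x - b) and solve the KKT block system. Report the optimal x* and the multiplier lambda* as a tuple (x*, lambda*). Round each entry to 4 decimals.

Form the Lagrangian:
  L(x, lambda) = (1/2) x^T Q x + c^T x + lambda^T (A x - b)
Stationarity (grad_x L = 0): Q x + c + A^T lambda = 0.
Primal feasibility: A x = b.

This gives the KKT block system:
  [ Q   A^T ] [ x     ]   [-c ]
  [ A    0  ] [ lambda ] = [ b ]

Solving the linear system:
  x*      = (1.4715, 0.4414, -1.9009)
  lambda* = (-4.8078)
  f(x*)   = 25.548

x* = (1.4715, 0.4414, -1.9009), lambda* = (-4.8078)


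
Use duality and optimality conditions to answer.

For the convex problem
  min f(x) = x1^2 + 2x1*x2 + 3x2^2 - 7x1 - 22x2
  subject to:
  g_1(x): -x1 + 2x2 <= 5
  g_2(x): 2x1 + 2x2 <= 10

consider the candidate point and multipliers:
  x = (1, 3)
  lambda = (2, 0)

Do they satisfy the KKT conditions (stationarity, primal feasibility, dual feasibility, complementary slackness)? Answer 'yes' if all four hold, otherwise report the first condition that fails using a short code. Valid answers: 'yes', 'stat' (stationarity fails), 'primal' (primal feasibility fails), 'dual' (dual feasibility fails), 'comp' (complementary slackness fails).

Gradient of f: grad f(x) = Q x + c = (1, -2)
Constraint values g_i(x) = a_i^T x - b_i:
  g_1((1, 3)) = 0
  g_2((1, 3)) = -2
Stationarity residual: grad f(x) + sum_i lambda_i a_i = (-1, 2)
  -> stationarity FAILS
Primal feasibility (all g_i <= 0): OK
Dual feasibility (all lambda_i >= 0): OK
Complementary slackness (lambda_i * g_i(x) = 0 for all i): OK

Verdict: the first failing condition is stationarity -> stat.

stat


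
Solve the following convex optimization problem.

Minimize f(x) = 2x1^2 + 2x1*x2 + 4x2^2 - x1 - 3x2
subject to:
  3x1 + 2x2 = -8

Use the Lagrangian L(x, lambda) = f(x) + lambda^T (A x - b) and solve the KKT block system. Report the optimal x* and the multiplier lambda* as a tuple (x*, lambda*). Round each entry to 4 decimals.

Form the Lagrangian:
  L(x, lambda) = (1/2) x^T Q x + c^T x + lambda^T (A x - b)
Stationarity (grad_x L = 0): Q x + c + A^T lambda = 0.
Primal feasibility: A x = b.

This gives the KKT block system:
  [ Q   A^T ] [ x     ]   [-c ]
  [ A    0  ] [ lambda ] = [ b ]

Solving the linear system:
  x*      = (-2.7188, 0.0781)
  lambda* = (3.9063)
  f(x*)   = 16.8672

x* = (-2.7188, 0.0781), lambda* = (3.9063)


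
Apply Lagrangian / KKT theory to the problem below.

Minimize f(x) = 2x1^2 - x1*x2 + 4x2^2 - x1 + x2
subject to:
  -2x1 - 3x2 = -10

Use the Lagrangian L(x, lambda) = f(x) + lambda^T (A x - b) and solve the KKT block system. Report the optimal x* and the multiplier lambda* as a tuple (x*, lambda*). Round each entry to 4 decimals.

Form the Lagrangian:
  L(x, lambda) = (1/2) x^T Q x + c^T x + lambda^T (A x - b)
Stationarity (grad_x L = 0): Q x + c + A^T lambda = 0.
Primal feasibility: A x = b.

This gives the KKT block system:
  [ Q   A^T ] [ x     ]   [-c ]
  [ A    0  ] [ lambda ] = [ b ]

Solving the linear system:
  x*      = (2.5625, 1.625)
  lambda* = (3.8125)
  f(x*)   = 18.5938

x* = (2.5625, 1.625), lambda* = (3.8125)


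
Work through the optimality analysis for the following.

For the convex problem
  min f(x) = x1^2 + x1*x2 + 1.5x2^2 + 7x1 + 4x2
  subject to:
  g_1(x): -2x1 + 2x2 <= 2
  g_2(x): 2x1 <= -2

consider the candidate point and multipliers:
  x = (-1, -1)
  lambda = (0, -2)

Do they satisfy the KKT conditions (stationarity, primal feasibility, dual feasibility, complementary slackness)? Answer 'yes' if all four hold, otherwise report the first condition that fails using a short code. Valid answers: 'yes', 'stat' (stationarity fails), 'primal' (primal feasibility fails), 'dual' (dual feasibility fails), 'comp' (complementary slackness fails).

Gradient of f: grad f(x) = Q x + c = (4, 0)
Constraint values g_i(x) = a_i^T x - b_i:
  g_1((-1, -1)) = -2
  g_2((-1, -1)) = 0
Stationarity residual: grad f(x) + sum_i lambda_i a_i = (0, 0)
  -> stationarity OK
Primal feasibility (all g_i <= 0): OK
Dual feasibility (all lambda_i >= 0): FAILS
Complementary slackness (lambda_i * g_i(x) = 0 for all i): OK

Verdict: the first failing condition is dual_feasibility -> dual.

dual


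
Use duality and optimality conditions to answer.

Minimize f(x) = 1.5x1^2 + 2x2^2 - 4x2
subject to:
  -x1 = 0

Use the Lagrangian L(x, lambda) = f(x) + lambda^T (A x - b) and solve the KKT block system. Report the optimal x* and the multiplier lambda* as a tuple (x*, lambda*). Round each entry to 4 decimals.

Form the Lagrangian:
  L(x, lambda) = (1/2) x^T Q x + c^T x + lambda^T (A x - b)
Stationarity (grad_x L = 0): Q x + c + A^T lambda = 0.
Primal feasibility: A x = b.

This gives the KKT block system:
  [ Q   A^T ] [ x     ]   [-c ]
  [ A    0  ] [ lambda ] = [ b ]

Solving the linear system:
  x*      = (0, 1)
  lambda* = (0)
  f(x*)   = -2

x* = (0, 1), lambda* = (0)


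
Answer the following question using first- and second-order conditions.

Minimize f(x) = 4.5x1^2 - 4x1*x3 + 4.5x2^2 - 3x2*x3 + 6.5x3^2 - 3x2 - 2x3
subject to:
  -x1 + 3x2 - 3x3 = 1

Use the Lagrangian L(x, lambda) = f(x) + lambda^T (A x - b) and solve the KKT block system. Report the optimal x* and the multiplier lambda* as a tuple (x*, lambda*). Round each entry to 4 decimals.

Form the Lagrangian:
  L(x, lambda) = (1/2) x^T Q x + c^T x + lambda^T (A x - b)
Stationarity (grad_x L = 0): Q x + c + A^T lambda = 0.
Primal feasibility: A x = b.

This gives the KKT block system:
  [ Q   A^T ] [ x     ]   [-c ]
  [ A    0  ] [ lambda ] = [ b ]

Solving the linear system:
  x*      = (0.0385, 0.5385, 0.1923)
  lambda* = (-0.4231)
  f(x*)   = -0.7885

x* = (0.0385, 0.5385, 0.1923), lambda* = (-0.4231)


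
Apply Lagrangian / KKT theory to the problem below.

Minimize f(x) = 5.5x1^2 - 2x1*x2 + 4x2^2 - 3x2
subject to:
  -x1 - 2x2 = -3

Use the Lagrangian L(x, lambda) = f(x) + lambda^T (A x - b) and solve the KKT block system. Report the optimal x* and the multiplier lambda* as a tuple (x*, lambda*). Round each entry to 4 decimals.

Form the Lagrangian:
  L(x, lambda) = (1/2) x^T Q x + c^T x + lambda^T (A x - b)
Stationarity (grad_x L = 0): Q x + c + A^T lambda = 0.
Primal feasibility: A x = b.

This gives the KKT block system:
  [ Q   A^T ] [ x     ]   [-c ]
  [ A    0  ] [ lambda ] = [ b ]

Solving the linear system:
  x*      = (0.5, 1.25)
  lambda* = (3)
  f(x*)   = 2.625

x* = (0.5, 1.25), lambda* = (3)


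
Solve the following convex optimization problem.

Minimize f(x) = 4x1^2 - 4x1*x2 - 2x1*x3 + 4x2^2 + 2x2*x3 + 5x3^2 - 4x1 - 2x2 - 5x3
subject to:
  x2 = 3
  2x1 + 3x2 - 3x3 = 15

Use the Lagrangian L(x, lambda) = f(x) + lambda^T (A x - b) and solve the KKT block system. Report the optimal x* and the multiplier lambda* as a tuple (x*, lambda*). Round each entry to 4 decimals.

Form the Lagrangian:
  L(x, lambda) = (1/2) x^T Q x + c^T x + lambda^T (A x - b)
Stationarity (grad_x L = 0): Q x + c + A^T lambda = 0.
Primal feasibility: A x = b.

This gives the KKT block system:
  [ Q   A^T ] [ x     ]   [-c ]
  [ A    0  ] [ lambda ] = [ b ]

Solving the linear system:
  x*      = (2.5227, 3, -0.3182)
  lambda* = (-4.0455, -2.4091)
  f(x*)   = 16.8864

x* = (2.5227, 3, -0.3182), lambda* = (-4.0455, -2.4091)


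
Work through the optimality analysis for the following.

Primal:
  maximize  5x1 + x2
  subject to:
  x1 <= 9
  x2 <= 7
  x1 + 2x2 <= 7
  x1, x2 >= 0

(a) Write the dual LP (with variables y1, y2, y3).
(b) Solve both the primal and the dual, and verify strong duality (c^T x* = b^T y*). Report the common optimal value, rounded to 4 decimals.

The standard primal-dual pair for 'max c^T x s.t. A x <= b, x >= 0' is:
  Dual:  min b^T y  s.t.  A^T y >= c,  y >= 0.

So the dual LP is:
  minimize  9y1 + 7y2 + 7y3
  subject to:
    y1 + y3 >= 5
    y2 + 2y3 >= 1
    y1, y2, y3 >= 0

Solving the primal: x* = (7, 0).
  primal value c^T x* = 35.
Solving the dual: y* = (0, 0, 5).
  dual value b^T y* = 35.
Strong duality: c^T x* = b^T y*. Confirmed.

35


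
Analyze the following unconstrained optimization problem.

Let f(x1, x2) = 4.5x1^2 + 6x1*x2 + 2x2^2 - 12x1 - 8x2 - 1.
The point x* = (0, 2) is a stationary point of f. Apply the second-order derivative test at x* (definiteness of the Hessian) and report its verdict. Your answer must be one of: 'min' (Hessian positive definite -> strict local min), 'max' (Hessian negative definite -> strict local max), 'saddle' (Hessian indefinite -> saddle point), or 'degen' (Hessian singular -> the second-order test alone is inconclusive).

Compute the Hessian H = grad^2 f:
  H = [[9, 6], [6, 4]]
Verify stationarity: grad f(x*) = H x* + g = (0, 0).
Eigenvalues of H: 0, 13.
H has a zero eigenvalue (singular; positive semidefinite but not definite), so H is neither positive definite, negative definite, nor indefinite. The second-order test alone is inconclusive -> degen.
(Indeed, f is constant along the null direction of H through x*, so x* is not a strict local extremum.)

degen


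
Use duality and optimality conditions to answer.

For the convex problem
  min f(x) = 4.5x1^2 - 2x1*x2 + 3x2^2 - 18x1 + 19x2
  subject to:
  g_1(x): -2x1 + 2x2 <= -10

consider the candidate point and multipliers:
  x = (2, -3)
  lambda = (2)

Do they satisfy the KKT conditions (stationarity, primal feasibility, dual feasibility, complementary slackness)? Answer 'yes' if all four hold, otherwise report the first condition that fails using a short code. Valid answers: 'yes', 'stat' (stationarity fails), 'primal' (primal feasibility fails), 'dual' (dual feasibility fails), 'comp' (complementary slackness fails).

Gradient of f: grad f(x) = Q x + c = (6, -3)
Constraint values g_i(x) = a_i^T x - b_i:
  g_1((2, -3)) = 0
Stationarity residual: grad f(x) + sum_i lambda_i a_i = (2, 1)
  -> stationarity FAILS
Primal feasibility (all g_i <= 0): OK
Dual feasibility (all lambda_i >= 0): OK
Complementary slackness (lambda_i * g_i(x) = 0 for all i): OK

Verdict: the first failing condition is stationarity -> stat.

stat


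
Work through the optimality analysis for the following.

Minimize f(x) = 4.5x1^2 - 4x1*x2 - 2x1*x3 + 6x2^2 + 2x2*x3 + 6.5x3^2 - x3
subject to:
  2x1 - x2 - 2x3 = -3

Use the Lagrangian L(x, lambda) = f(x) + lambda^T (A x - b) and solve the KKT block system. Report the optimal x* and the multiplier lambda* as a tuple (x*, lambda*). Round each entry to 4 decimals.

Form the Lagrangian:
  L(x, lambda) = (1/2) x^T Q x + c^T x + lambda^T (A x - b)
Stationarity (grad_x L = 0): Q x + c + A^T lambda = 0.
Primal feasibility: A x = b.

This gives the KKT block system:
  [ Q   A^T ] [ x     ]   [-c ]
  [ A    0  ] [ lambda ] = [ b ]

Solving the linear system:
  x*      = (-0.8697, -0.0206, 0.6406)
  lambda* = (4.513)
  f(x*)   = 6.4492

x* = (-0.8697, -0.0206, 0.6406), lambda* = (4.513)


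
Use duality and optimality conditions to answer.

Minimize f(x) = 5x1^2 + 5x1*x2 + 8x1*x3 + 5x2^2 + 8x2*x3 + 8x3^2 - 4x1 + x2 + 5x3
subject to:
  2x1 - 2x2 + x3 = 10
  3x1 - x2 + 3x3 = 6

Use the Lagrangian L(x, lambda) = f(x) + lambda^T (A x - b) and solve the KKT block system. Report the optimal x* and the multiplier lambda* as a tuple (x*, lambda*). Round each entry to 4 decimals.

Form the Lagrangian:
  L(x, lambda) = (1/2) x^T Q x + c^T x + lambda^T (A x - b)
Stationarity (grad_x L = 0): Q x + c + A^T lambda = 0.
Primal feasibility: A x = b.

This gives the KKT block system:
  [ Q   A^T ] [ x     ]   [-c ]
  [ A    0  ] [ lambda ] = [ b ]

Solving the linear system:
  x*      = (3.1496, -2.9103, -2.1197)
  lambda* = (-22.9872, 16.6624)
  f(x*)   = 51.8953

x* = (3.1496, -2.9103, -2.1197), lambda* = (-22.9872, 16.6624)


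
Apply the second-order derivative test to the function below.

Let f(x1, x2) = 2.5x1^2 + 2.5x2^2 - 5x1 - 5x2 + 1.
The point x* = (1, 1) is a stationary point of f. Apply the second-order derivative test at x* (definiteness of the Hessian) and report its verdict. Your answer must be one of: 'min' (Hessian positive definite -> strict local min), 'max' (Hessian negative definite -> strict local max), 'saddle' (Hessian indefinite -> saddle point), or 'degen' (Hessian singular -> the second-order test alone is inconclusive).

Compute the Hessian H = grad^2 f:
  H = [[5, 0], [0, 5]]
Verify stationarity: grad f(x*) = H x* + g = (0, 0).
Eigenvalues of H: 5, 5.
Both eigenvalues > 0, so H is positive definite -> x* is a strict local min.

min


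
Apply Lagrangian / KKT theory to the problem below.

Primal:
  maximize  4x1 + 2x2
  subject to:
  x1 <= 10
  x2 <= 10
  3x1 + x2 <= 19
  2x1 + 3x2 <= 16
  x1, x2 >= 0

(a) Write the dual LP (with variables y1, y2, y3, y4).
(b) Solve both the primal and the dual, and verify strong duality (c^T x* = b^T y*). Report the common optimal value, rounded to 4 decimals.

The standard primal-dual pair for 'max c^T x s.t. A x <= b, x >= 0' is:
  Dual:  min b^T y  s.t.  A^T y >= c,  y >= 0.

So the dual LP is:
  minimize  10y1 + 10y2 + 19y3 + 16y4
  subject to:
    y1 + 3y3 + 2y4 >= 4
    y2 + y3 + 3y4 >= 2
    y1, y2, y3, y4 >= 0

Solving the primal: x* = (5.8571, 1.4286).
  primal value c^T x* = 26.2857.
Solving the dual: y* = (0, 0, 1.1429, 0.2857).
  dual value b^T y* = 26.2857.
Strong duality: c^T x* = b^T y*. Confirmed.

26.2857


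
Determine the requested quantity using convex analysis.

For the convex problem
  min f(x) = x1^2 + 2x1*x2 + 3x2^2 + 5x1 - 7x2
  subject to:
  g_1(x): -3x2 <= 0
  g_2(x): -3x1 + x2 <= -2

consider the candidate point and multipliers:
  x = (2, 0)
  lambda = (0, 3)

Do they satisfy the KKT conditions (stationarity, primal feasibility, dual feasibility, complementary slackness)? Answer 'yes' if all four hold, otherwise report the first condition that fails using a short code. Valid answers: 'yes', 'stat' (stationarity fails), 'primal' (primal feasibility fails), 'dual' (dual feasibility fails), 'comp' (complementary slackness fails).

Gradient of f: grad f(x) = Q x + c = (9, -3)
Constraint values g_i(x) = a_i^T x - b_i:
  g_1((2, 0)) = 0
  g_2((2, 0)) = -4
Stationarity residual: grad f(x) + sum_i lambda_i a_i = (0, 0)
  -> stationarity OK
Primal feasibility (all g_i <= 0): OK
Dual feasibility (all lambda_i >= 0): OK
Complementary slackness (lambda_i * g_i(x) = 0 for all i): FAILS

Verdict: the first failing condition is complementary_slackness -> comp.

comp


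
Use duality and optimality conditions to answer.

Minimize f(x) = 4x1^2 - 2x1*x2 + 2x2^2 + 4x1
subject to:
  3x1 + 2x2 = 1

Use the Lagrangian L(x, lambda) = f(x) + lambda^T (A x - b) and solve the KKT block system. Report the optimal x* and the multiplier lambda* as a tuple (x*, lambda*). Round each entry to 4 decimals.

Form the Lagrangian:
  L(x, lambda) = (1/2) x^T Q x + c^T x + lambda^T (A x - b)
Stationarity (grad_x L = 0): Q x + c + A^T lambda = 0.
Primal feasibility: A x = b.

This gives the KKT block system:
  [ Q   A^T ] [ x     ]   [-c ]
  [ A    0  ] [ lambda ] = [ b ]

Solving the linear system:
  x*      = (0, 0.5)
  lambda* = (-1)
  f(x*)   = 0.5

x* = (0, 0.5), lambda* = (-1)


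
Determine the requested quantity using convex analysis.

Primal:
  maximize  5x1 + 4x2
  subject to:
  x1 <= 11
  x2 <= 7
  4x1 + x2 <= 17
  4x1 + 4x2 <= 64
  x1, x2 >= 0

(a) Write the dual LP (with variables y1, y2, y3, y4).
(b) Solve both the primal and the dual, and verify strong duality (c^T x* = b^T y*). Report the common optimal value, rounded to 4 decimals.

The standard primal-dual pair for 'max c^T x s.t. A x <= b, x >= 0' is:
  Dual:  min b^T y  s.t.  A^T y >= c,  y >= 0.

So the dual LP is:
  minimize  11y1 + 7y2 + 17y3 + 64y4
  subject to:
    y1 + 4y3 + 4y4 >= 5
    y2 + y3 + 4y4 >= 4
    y1, y2, y3, y4 >= 0

Solving the primal: x* = (2.5, 7).
  primal value c^T x* = 40.5.
Solving the dual: y* = (0, 2.75, 1.25, 0).
  dual value b^T y* = 40.5.
Strong duality: c^T x* = b^T y*. Confirmed.

40.5


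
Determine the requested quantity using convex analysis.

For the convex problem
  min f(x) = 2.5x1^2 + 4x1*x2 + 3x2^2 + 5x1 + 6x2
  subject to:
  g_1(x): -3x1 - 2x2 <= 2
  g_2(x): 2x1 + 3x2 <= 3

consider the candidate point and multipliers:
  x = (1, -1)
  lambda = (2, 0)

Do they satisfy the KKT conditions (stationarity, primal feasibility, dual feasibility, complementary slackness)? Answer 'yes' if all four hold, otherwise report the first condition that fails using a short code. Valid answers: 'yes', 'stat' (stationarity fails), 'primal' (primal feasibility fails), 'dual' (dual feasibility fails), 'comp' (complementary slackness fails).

Gradient of f: grad f(x) = Q x + c = (6, 4)
Constraint values g_i(x) = a_i^T x - b_i:
  g_1((1, -1)) = -3
  g_2((1, -1)) = -4
Stationarity residual: grad f(x) + sum_i lambda_i a_i = (0, 0)
  -> stationarity OK
Primal feasibility (all g_i <= 0): OK
Dual feasibility (all lambda_i >= 0): OK
Complementary slackness (lambda_i * g_i(x) = 0 for all i): FAILS

Verdict: the first failing condition is complementary_slackness -> comp.

comp


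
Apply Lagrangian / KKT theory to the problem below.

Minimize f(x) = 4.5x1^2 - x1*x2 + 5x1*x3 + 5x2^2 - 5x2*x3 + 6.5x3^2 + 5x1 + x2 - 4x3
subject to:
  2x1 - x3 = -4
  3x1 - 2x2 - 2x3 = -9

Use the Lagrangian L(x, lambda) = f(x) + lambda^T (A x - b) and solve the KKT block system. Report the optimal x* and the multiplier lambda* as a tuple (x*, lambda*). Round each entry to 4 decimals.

Form the Lagrangian:
  L(x, lambda) = (1/2) x^T Q x + c^T x + lambda^T (A x - b)
Stationarity (grad_x L = 0): Q x + c + A^T lambda = 0.
Primal feasibility: A x = b.

This gives the KKT block system:
  [ Q   A^T ] [ x     ]   [-c ]
  [ A    0  ] [ lambda ] = [ b ]

Solving the linear system:
  x*      = (-1.2963, 1.1481, 1.4074)
  lambda* = (-4.6667, 3.3704)
  f(x*)   = 0.3519

x* = (-1.2963, 1.1481, 1.4074), lambda* = (-4.6667, 3.3704)


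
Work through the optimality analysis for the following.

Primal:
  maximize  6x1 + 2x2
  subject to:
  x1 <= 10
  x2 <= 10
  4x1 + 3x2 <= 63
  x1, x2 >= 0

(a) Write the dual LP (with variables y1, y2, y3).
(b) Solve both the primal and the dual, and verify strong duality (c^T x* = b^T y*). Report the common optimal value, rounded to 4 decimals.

The standard primal-dual pair for 'max c^T x s.t. A x <= b, x >= 0' is:
  Dual:  min b^T y  s.t.  A^T y >= c,  y >= 0.

So the dual LP is:
  minimize  10y1 + 10y2 + 63y3
  subject to:
    y1 + 4y3 >= 6
    y2 + 3y3 >= 2
    y1, y2, y3 >= 0

Solving the primal: x* = (10, 7.6667).
  primal value c^T x* = 75.3333.
Solving the dual: y* = (3.3333, 0, 0.6667).
  dual value b^T y* = 75.3333.
Strong duality: c^T x* = b^T y*. Confirmed.

75.3333


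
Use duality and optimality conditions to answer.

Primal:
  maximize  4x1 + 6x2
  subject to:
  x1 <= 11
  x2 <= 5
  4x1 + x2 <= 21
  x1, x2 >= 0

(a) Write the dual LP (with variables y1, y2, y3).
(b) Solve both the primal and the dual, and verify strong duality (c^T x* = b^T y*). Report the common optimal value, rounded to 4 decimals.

The standard primal-dual pair for 'max c^T x s.t. A x <= b, x >= 0' is:
  Dual:  min b^T y  s.t.  A^T y >= c,  y >= 0.

So the dual LP is:
  minimize  11y1 + 5y2 + 21y3
  subject to:
    y1 + 4y3 >= 4
    y2 + y3 >= 6
    y1, y2, y3 >= 0

Solving the primal: x* = (4, 5).
  primal value c^T x* = 46.
Solving the dual: y* = (0, 5, 1).
  dual value b^T y* = 46.
Strong duality: c^T x* = b^T y*. Confirmed.

46


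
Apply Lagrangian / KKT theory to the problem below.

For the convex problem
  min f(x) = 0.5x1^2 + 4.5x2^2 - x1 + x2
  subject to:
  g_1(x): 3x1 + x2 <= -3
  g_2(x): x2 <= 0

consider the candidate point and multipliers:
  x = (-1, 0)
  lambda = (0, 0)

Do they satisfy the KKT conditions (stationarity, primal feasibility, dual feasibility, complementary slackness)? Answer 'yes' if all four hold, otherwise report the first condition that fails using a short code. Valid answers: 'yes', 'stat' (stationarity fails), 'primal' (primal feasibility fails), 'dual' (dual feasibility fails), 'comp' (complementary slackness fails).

Gradient of f: grad f(x) = Q x + c = (-2, 1)
Constraint values g_i(x) = a_i^T x - b_i:
  g_1((-1, 0)) = 0
  g_2((-1, 0)) = 0
Stationarity residual: grad f(x) + sum_i lambda_i a_i = (-2, 1)
  -> stationarity FAILS
Primal feasibility (all g_i <= 0): OK
Dual feasibility (all lambda_i >= 0): OK
Complementary slackness (lambda_i * g_i(x) = 0 for all i): OK

Verdict: the first failing condition is stationarity -> stat.

stat


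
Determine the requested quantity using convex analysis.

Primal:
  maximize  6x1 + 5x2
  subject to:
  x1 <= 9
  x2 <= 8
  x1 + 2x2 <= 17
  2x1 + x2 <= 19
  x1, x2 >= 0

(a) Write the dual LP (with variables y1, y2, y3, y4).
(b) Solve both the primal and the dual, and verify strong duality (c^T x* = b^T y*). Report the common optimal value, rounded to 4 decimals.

The standard primal-dual pair for 'max c^T x s.t. A x <= b, x >= 0' is:
  Dual:  min b^T y  s.t.  A^T y >= c,  y >= 0.

So the dual LP is:
  minimize  9y1 + 8y2 + 17y3 + 19y4
  subject to:
    y1 + y3 + 2y4 >= 6
    y2 + 2y3 + y4 >= 5
    y1, y2, y3, y4 >= 0

Solving the primal: x* = (7, 5).
  primal value c^T x* = 67.
Solving the dual: y* = (0, 0, 1.3333, 2.3333).
  dual value b^T y* = 67.
Strong duality: c^T x* = b^T y*. Confirmed.

67


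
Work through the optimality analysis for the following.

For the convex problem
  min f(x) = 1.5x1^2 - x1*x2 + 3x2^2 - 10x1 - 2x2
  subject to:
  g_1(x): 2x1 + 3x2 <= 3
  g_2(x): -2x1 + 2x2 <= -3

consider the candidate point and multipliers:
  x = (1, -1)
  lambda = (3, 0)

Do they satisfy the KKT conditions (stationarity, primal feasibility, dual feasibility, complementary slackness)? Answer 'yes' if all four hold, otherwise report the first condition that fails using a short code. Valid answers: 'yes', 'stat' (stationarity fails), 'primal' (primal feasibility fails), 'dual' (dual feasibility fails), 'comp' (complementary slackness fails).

Gradient of f: grad f(x) = Q x + c = (-6, -9)
Constraint values g_i(x) = a_i^T x - b_i:
  g_1((1, -1)) = -4
  g_2((1, -1)) = -1
Stationarity residual: grad f(x) + sum_i lambda_i a_i = (0, 0)
  -> stationarity OK
Primal feasibility (all g_i <= 0): OK
Dual feasibility (all lambda_i >= 0): OK
Complementary slackness (lambda_i * g_i(x) = 0 for all i): FAILS

Verdict: the first failing condition is complementary_slackness -> comp.

comp


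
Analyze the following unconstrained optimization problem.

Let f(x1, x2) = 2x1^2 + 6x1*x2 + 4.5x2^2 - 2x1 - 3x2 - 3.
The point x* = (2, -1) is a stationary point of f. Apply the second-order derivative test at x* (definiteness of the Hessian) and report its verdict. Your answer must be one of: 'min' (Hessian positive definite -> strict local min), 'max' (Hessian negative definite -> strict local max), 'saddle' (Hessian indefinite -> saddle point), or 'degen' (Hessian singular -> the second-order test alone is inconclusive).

Compute the Hessian H = grad^2 f:
  H = [[4, 6], [6, 9]]
Verify stationarity: grad f(x*) = H x* + g = (0, 0).
Eigenvalues of H: 0, 13.
H has a zero eigenvalue (singular; positive semidefinite but not definite), so H is neither positive definite, negative definite, nor indefinite. The second-order test alone is inconclusive -> degen.
(Indeed, f is constant along the null direction of H through x*, so x* is not a strict local extremum.)

degen


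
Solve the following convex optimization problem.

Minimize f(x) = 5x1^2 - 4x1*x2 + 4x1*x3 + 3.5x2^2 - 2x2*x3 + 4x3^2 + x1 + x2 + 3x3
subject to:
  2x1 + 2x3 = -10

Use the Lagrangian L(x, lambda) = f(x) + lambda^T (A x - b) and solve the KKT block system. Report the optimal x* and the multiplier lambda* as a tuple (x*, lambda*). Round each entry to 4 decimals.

Form the Lagrangian:
  L(x, lambda) = (1/2) x^T Q x + c^T x + lambda^T (A x - b)
Stationarity (grad_x L = 0): Q x + c + A^T lambda = 0.
Primal feasibility: A x = b.

This gives the KKT block system:
  [ Q   A^T ] [ x     ]   [-c ]
  [ A    0  ] [ lambda ] = [ b ]

Solving the linear system:
  x*      = (-2.2424, -2.2121, -2.7576)
  lambda* = (11.803)
  f(x*)   = 52.6515

x* = (-2.2424, -2.2121, -2.7576), lambda* = (11.803)


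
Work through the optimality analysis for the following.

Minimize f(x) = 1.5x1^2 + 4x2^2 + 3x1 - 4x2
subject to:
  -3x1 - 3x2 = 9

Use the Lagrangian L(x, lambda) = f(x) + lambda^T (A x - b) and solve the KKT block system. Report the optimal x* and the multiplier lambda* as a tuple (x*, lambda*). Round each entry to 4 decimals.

Form the Lagrangian:
  L(x, lambda) = (1/2) x^T Q x + c^T x + lambda^T (A x - b)
Stationarity (grad_x L = 0): Q x + c + A^T lambda = 0.
Primal feasibility: A x = b.

This gives the KKT block system:
  [ Q   A^T ] [ x     ]   [-c ]
  [ A    0  ] [ lambda ] = [ b ]

Solving the linear system:
  x*      = (-2.8182, -0.1818)
  lambda* = (-1.8182)
  f(x*)   = 4.3182

x* = (-2.8182, -0.1818), lambda* = (-1.8182)


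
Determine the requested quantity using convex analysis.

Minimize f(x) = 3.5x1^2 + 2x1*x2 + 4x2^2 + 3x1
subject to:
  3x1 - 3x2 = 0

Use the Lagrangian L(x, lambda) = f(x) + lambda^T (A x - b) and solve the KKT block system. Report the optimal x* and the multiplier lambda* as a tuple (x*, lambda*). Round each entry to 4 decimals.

Form the Lagrangian:
  L(x, lambda) = (1/2) x^T Q x + c^T x + lambda^T (A x - b)
Stationarity (grad_x L = 0): Q x + c + A^T lambda = 0.
Primal feasibility: A x = b.

This gives the KKT block system:
  [ Q   A^T ] [ x     ]   [-c ]
  [ A    0  ] [ lambda ] = [ b ]

Solving the linear system:
  x*      = (-0.1579, -0.1579)
  lambda* = (-0.5263)
  f(x*)   = -0.2368

x* = (-0.1579, -0.1579), lambda* = (-0.5263)
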